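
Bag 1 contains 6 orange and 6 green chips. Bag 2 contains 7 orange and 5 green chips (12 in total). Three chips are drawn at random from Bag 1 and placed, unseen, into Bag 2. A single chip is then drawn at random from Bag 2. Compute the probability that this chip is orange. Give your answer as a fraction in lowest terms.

17/30

Condition on how many of the transferred chips are orange (from Bag 1: 6 orange of 12; then Bag 2 has 15 total).
  0 orange: C(6,0)C(6,3)/C(12,3) = 1/11; then P = 7/15
  1 orange: C(6,1)C(6,2)/C(12,3) = 9/22; then P = 8/15
  2 orange: C(6,2)C(6,1)/C(12,3) = 9/22; then P = 9/15
  3 orange: C(6,3)C(6,0)/C(12,3) = 1/11; then P = 10/15
P(orange from Bag 2) = 17/30 ≈ 0.5667.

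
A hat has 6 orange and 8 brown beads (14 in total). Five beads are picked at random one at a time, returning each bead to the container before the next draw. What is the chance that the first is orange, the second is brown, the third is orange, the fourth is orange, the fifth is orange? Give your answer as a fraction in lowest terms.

324/16807

Multiply the conditional probability of each draw in order, with replacement (the composition resets each draw).
P = (6/14) · (8/14) · (6/14) · (6/14) · (6/14) = 324/16807 ≈ 0.0193.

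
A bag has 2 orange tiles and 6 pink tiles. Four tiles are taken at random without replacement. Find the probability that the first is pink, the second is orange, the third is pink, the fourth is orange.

Multiply the conditional probability of each draw in order, without replacement, so each draw removes one from its color and from the total.
P = (6/8) · (2/7) · (5/6) · (1/5) = 1/28 ≈ 0.0357.

1/28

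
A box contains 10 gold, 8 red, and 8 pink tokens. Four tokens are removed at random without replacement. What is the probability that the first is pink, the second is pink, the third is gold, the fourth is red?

Multiply the conditional probability of each draw in order, without replacement, so each draw removes one from its color and from the total.
P = (8/26) · (7/25) · (10/24) · (8/23) = 56/4485 ≈ 0.0125.

56/4485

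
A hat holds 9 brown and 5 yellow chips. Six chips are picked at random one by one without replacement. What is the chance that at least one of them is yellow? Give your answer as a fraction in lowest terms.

Use the complement: P(at least one yellow) = 1 − P(no yellow).
P(none) = C(9,6)/C(14,6) = 84/3003.
So P = 1 − 84/3003 = 139/143 ≈ 0.9720.

139/143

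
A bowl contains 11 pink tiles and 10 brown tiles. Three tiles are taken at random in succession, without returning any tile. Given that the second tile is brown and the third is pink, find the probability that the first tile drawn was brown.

9/19

P(first=brown and the second tile is brown and the third is pink) = (10/21)·(9/20)·(11/19) = 33/266.
P(E) = Σ over first color = 55/399 + 33/266 = 11/42.
By Bayes, P(first=brown | E) = 33/266 / 11/42 = 9/19 ≈ 0.4737.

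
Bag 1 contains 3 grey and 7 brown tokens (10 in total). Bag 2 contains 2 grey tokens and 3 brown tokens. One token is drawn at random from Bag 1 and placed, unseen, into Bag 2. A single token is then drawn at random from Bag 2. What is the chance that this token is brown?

Condition on how many of the transferred tokens are brown (from Bag 1: 7 brown of 10; then Bag 2 has 6 total).
  0 brown: C(7,0)C(3,1)/C(10,1) = 3/10; then P = 3/6
  1 brown: C(7,1)C(3,0)/C(10,1) = 7/10; then P = 4/6
P(brown from Bag 2) = 37/60 ≈ 0.6167.

37/60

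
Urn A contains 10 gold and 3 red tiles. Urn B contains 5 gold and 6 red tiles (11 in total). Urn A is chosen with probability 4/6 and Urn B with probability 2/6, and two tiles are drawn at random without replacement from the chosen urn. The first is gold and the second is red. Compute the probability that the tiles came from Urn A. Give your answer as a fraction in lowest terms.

P(E | Urn A) = 5/26; P(E | Urn B) = 3/11.
P(E) = 2/3·5/26 + 1/3·3/11 = 94/429.
By Bayes' rule, P(Urn A | E) = 5/39 / 94/429 = 55/94 ≈ 0.5851.

55/94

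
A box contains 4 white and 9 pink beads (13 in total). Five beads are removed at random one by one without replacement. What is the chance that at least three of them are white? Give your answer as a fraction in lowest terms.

17/143

Sum the hypergeometric tail for j = 3,…,4 white beads.
Favorable = C(4,3)·C(9,2) + C(4,4)·C(9,1) = 153; total = C(13,5) = 1287.
P = 153/1287 = 17/143 ≈ 0.1189.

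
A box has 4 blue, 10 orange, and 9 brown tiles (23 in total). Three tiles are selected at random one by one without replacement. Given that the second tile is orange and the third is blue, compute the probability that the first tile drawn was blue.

1/7

P(first=blue and the second tile is orange and the third is blue) = (4/23)·(10/22)·(3/21) = 20/1771.
P(E) = Σ over first color = 20/1771 + 60/1771 + 60/1771 = 20/253.
By Bayes, P(first=blue | E) = 20/1771 / 20/253 = 1/7 ≈ 0.1429.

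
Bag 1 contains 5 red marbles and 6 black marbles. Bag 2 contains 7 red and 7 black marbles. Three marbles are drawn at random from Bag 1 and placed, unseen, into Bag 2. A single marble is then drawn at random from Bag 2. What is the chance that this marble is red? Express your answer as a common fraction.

Condition on how many of the transferred marbles are red (from Bag 1: 5 red of 11; then Bag 2 has 17 total).
  0 red: C(5,0)C(6,3)/C(11,3) = 4/33; then P = 7/17
  1 red: C(5,1)C(6,2)/C(11,3) = 5/11; then P = 8/17
  2 red: C(5,2)C(6,1)/C(11,3) = 4/11; then P = 9/17
  3 red: C(5,3)C(6,0)/C(11,3) = 2/33; then P = 10/17
P(red from Bag 2) = 92/187 ≈ 0.4920.

92/187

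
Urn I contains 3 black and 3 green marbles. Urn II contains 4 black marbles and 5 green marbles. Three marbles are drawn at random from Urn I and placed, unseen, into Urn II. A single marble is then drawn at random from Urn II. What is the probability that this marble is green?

13/24

Condition on how many of the transferred marbles are green (from Urn I: 3 green of 6; then Urn II has 12 total).
  0 green: C(3,0)C(3,3)/C(6,3) = 1/20; then P = 5/12
  1 green: C(3,1)C(3,2)/C(6,3) = 9/20; then P = 6/12
  2 green: C(3,2)C(3,1)/C(6,3) = 9/20; then P = 7/12
  3 green: C(3,3)C(3,0)/C(6,3) = 1/20; then P = 8/12
P(green from Urn II) = 13/24 ≈ 0.5417.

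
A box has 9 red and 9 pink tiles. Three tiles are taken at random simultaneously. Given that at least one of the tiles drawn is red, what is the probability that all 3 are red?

7/61

P(all 3 red) = C(9,3)/C(18,3) = 7/68; P(at least one red) = 1 − C(9,3)/C(18,3) = 61/68.
Since 'all 3 red' ⊆ 'at least one red', P(all 3 | at least one) = 7/68 / 61/68 = 7/61 ≈ 0.1148.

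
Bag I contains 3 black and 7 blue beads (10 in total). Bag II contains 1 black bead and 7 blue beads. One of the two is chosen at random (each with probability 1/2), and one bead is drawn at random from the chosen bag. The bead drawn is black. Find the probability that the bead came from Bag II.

5/17

P(black | Bag I) = 3/10; P(black | Bag II) = 1/8.
P(black) = 1/2·3/10 + 1/2·1/8 = 17/80.
By Bayes' rule, P(Bag II | black) = 1/16 / 17/80 = 5/17 ≈ 0.2941.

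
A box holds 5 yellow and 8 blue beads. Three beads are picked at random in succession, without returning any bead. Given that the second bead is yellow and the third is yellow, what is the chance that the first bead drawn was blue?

8/11

P(first=blue and the second bead is yellow and the third is yellow) = (8/13)·(5/12)·(4/11) = 40/429.
P(E) = Σ over first color = 5/143 + 40/429 = 5/39.
By Bayes, P(first=blue | E) = 40/429 / 5/39 = 8/11 ≈ 0.7273.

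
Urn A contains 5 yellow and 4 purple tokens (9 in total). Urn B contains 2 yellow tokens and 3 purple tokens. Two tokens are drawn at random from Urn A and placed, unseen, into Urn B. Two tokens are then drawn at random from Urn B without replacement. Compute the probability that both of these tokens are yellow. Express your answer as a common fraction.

Condition on how many of the transferred tokens are yellow (from Urn A: 5 yellow of 9; then Urn B has 7 total).
  0 yellow: C(5,0)C(4,2)/C(9,2) = 1/6; then P = C(2,2)/C(7,2) = 1/21
  1 yellow: C(5,1)C(4,1)/C(9,2) = 5/9; then P = C(3,2)/C(7,2) = 1/7
  2 yellow: C(5,2)C(4,0)/C(9,2) = 5/18; then P = C(4,2)/C(7,2) = 2/7
P(both yellow) = 1/6 ≈ 0.1667.

1/6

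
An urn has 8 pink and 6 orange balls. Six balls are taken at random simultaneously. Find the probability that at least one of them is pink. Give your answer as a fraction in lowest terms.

Use the complement: P(at least one pink) = 1 − P(no pink).
P(none) = C(6,6)/C(14,6) = 1/3003.
So P = 1 − 1/3003 = 3002/3003 ≈ 0.9997.

3002/3003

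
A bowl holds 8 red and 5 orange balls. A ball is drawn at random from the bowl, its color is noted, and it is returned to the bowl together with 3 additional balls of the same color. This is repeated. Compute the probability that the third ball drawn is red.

Sum over the four possibilities for the first two draws (red/not-red each), tracking how the red count and total change by +3 per draw.
P(third is red) = 8/13 ≈ 0.6154. (In a Pólya urn every draw has the same marginal probability 8/13.)

8/13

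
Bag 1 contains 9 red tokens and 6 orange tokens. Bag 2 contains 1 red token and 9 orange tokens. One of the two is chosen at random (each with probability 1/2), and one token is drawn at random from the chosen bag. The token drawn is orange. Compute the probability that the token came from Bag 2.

9/13

P(orange | Bag 1) = 2/5; P(orange | Bag 2) = 9/10.
P(orange) = 1/2·2/5 + 1/2·9/10 = 13/20.
By Bayes' rule, P(Bag 2 | orange) = 9/20 / 13/20 = 9/13 ≈ 0.6923.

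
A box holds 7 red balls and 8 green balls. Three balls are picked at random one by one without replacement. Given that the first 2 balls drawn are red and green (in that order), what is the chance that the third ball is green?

7/13

After removing 1 red, 1 green, the box has 7 green out of 13 remaining.
P(third is green | given) = 7/13 ≈ 0.5385.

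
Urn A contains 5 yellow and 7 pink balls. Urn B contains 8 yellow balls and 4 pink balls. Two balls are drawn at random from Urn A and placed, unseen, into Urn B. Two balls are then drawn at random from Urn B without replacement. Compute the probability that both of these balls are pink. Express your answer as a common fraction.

725/6006

Condition on how many of the transferred balls are pink (from Urn A: 7 pink of 12; then Urn B has 14 total).
  0 pink: C(7,0)C(5,2)/C(12,2) = 5/33; then P = C(4,2)/C(14,2) = 6/91
  1 pink: C(7,1)C(5,1)/C(12,2) = 35/66; then P = C(5,2)/C(14,2) = 10/91
  2 pink: C(7,2)C(5,0)/C(12,2) = 7/22; then P = C(6,2)/C(14,2) = 15/91
P(both pink) = 725/6006 ≈ 0.1207.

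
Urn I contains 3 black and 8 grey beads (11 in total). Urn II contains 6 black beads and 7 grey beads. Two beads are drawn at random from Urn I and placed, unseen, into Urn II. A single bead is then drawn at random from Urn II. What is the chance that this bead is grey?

Condition on how many of the transferred beads are grey (from Urn I: 8 grey of 11; then Urn II has 15 total).
  0 grey: C(8,0)C(3,2)/C(11,2) = 3/55; then P = 7/15
  1 grey: C(8,1)C(3,1)/C(11,2) = 24/55; then P = 8/15
  2 grey: C(8,2)C(3,0)/C(11,2) = 28/55; then P = 9/15
P(grey from Urn II) = 31/55 ≈ 0.5636.

31/55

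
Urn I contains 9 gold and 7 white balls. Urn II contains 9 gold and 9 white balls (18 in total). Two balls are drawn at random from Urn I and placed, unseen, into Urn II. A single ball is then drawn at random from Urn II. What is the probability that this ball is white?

Condition on how many of the transferred balls are white (from Urn I: 7 white of 16; then Urn II has 20 total).
  0 white: C(7,0)C(9,2)/C(16,2) = 3/10; then P = 9/20
  1 white: C(7,1)C(9,1)/C(16,2) = 21/40; then P = 10/20
  2 white: C(7,2)C(9,0)/C(16,2) = 7/40; then P = 11/20
P(white from Urn II) = 79/160 ≈ 0.4938.

79/160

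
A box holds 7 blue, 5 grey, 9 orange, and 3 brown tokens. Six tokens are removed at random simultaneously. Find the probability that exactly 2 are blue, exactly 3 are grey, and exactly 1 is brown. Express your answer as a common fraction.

45/9614

Unordered draws without replacement: count favorable combinations over C(24,6).
Favorable = C(7,2) · C(5,3) · C(9,0) · C(3,1) = 630; total = C(24,6) = 134596.
P = 630/134596 = 45/9614 ≈ 0.0047.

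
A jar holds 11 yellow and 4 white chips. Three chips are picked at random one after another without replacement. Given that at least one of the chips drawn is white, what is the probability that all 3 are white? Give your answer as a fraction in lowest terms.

2/145

P(all 3 white) = C(4,3)/C(15,3) = 4/455; P(at least one white) = 1 − C(11,3)/C(15,3) = 58/91.
Since 'all 3 white' ⊆ 'at least one white', P(all 3 | at least one) = 4/455 / 58/91 = 2/145 ≈ 0.0138.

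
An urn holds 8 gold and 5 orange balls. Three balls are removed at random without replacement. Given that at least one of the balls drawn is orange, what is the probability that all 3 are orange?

1/23

P(all 3 orange) = C(5,3)/C(13,3) = 5/143; P(at least one orange) = 1 − C(8,3)/C(13,3) = 115/143.
Since 'all 3 orange' ⊆ 'at least one orange', P(all 3 | at least one) = 5/143 / 115/143 = 1/23 ≈ 0.0435.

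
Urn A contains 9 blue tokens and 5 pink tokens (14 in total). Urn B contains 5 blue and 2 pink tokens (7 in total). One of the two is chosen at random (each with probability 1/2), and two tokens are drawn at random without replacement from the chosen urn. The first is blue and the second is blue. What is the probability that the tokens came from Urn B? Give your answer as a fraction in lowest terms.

65/119

P(E | Urn A) = 36/91; P(E | Urn B) = 10/21.
P(E) = 1/2·36/91 + 1/2·10/21 = 17/39.
By Bayes' rule, P(Urn B | E) = 5/21 / 17/39 = 65/119 ≈ 0.5462.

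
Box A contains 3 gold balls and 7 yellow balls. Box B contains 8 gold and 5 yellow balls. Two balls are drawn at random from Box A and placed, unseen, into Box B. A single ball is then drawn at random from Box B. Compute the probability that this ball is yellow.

32/75

Condition on how many of the transferred balls are yellow (from Box A: 7 yellow of 10; then Box B has 15 total).
  0 yellow: C(7,0)C(3,2)/C(10,2) = 1/15; then P = 5/15
  1 yellow: C(7,1)C(3,1)/C(10,2) = 7/15; then P = 6/15
  2 yellow: C(7,2)C(3,0)/C(10,2) = 7/15; then P = 7/15
P(yellow from Box B) = 32/75 ≈ 0.4267.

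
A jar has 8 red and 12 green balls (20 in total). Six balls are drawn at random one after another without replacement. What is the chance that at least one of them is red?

3153/3230

Use the complement: P(at least one red) = 1 − P(no red).
P(none) = C(12,6)/C(20,6) = 924/38760.
So P = 1 − 924/38760 = 3153/3230 ≈ 0.9762.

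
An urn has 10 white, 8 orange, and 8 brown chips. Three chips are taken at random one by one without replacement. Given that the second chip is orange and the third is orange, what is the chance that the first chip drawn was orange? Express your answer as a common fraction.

P(first=orange and the second chip is orange and the third is orange) = (8/26)·(7/25)·(6/24) = 7/325.
P(E) = Σ over first color = 7/195 + 7/325 + 28/975 = 28/325.
By Bayes, P(first=orange | E) = 7/325 / 28/325 = 1/4 ≈ 0.2500.

1/4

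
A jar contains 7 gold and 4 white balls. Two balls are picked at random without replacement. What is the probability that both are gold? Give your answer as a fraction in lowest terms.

Unordered draws without replacement: count favorable combinations over C(11,2).
Favorable = C(7,2) · C(4,0) = 21; total = C(11,2) = 55.
P = 21/55 = 21/55 ≈ 0.3818.

21/55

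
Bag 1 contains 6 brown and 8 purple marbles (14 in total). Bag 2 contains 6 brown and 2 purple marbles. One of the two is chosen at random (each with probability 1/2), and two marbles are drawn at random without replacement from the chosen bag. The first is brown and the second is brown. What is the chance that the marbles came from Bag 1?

P(E | Bag 1) = 15/91; P(E | Bag 2) = 15/28.
P(E) = 1/2·15/91 + 1/2·15/28 = 255/728.
By Bayes' rule, P(Bag 1 | E) = 15/182 / 255/728 = 4/17 ≈ 0.2353.

4/17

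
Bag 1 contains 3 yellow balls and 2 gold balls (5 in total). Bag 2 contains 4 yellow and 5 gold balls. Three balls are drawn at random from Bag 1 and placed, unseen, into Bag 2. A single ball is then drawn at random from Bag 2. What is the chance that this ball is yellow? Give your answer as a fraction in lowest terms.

Condition on how many of the transferred balls are yellow (from Bag 1: 3 yellow of 5; then Bag 2 has 12 total).
  1 yellow: C(3,1)C(2,2)/C(5,3) = 3/10; then P = 5/12
  2 yellow: C(3,2)C(2,1)/C(5,3) = 3/5; then P = 6/12
  3 yellow: C(3,3)C(2,0)/C(5,3) = 1/10; then P = 7/12
P(yellow from Bag 2) = 29/60 ≈ 0.4833.

29/60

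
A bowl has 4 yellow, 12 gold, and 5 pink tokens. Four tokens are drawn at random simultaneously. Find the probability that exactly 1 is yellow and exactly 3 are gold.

176/1197

Unordered draws without replacement: count favorable combinations over C(21,4).
Favorable = C(4,1) · C(12,3) · C(5,0) = 880; total = C(21,4) = 5985.
P = 880/5985 = 176/1197 ≈ 0.1470.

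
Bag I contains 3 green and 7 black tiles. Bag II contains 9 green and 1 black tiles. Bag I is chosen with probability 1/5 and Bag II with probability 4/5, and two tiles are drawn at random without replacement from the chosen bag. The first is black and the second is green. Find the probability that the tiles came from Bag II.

P(E | Bag I) = 7/30; P(E | Bag II) = 1/10.
P(E) = 1/5·7/30 + 4/5·1/10 = 19/150.
By Bayes' rule, P(Bag II | E) = 2/25 / 19/150 = 12/19 ≈ 0.6316.

12/19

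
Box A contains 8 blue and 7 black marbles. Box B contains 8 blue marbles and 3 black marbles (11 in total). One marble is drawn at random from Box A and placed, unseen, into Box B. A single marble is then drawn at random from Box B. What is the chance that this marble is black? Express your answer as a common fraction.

Condition on how many of the transferred marbles are black (from Box A: 7 black of 15; then Box B has 12 total).
  0 black: C(7,0)C(8,1)/C(15,1) = 8/15; then P = 3/12
  1 black: C(7,1)C(8,0)/C(15,1) = 7/15; then P = 4/12
P(black from Box B) = 13/45 ≈ 0.2889.

13/45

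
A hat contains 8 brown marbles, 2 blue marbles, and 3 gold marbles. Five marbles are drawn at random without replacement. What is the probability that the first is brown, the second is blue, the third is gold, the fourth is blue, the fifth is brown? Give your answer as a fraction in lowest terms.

Multiply the conditional probability of each draw in order, without replacement, so each draw removes one from its color and from the total.
P = (8/13) · (2/12) · (3/11) · (1/10) · (7/9) = 14/6435 ≈ 0.0022.

14/6435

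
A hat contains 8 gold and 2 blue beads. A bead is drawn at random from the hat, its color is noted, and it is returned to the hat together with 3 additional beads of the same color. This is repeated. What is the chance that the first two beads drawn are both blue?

After a blue draw the hat holds 5 blue out of 13.
P = (2/10)·(5/13) = 1/13 ≈ 0.0769.

1/13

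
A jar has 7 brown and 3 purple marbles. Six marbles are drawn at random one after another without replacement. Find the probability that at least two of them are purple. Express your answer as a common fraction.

2/3

Sum the hypergeometric tail for j = 2,…,3 purple marbles.
Favorable = C(3,2)·C(7,4) + C(3,3)·C(7,3) = 140; total = C(10,6) = 210.
P = 140/210 = 2/3 ≈ 0.6667.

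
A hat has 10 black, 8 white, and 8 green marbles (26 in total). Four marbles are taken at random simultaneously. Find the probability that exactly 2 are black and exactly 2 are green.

Unordered draws without replacement: count favorable combinations over C(26,4).
Favorable = C(10,2) · C(8,0) · C(8,2) = 1260; total = C(26,4) = 14950.
P = 1260/14950 = 126/1495 ≈ 0.0843.

126/1495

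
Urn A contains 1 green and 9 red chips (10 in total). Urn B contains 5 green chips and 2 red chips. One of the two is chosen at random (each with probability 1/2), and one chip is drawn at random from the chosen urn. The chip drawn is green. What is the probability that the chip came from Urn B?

50/57

P(green | Urn A) = 1/10; P(green | Urn B) = 5/7.
P(green) = 1/2·1/10 + 1/2·5/7 = 57/140.
By Bayes' rule, P(Urn B | green) = 5/14 / 57/140 = 50/57 ≈ 0.8772.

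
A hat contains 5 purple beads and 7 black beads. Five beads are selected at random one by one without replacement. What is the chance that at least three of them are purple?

Sum the hypergeometric tail for j = 3,…,5 purple beads.
Favorable = C(5,3)·C(7,2) + C(5,4)·C(7,1) + C(5,5)·C(7,0) = 246; total = C(12,5) = 792.
P = 246/792 = 41/132 ≈ 0.3106.

41/132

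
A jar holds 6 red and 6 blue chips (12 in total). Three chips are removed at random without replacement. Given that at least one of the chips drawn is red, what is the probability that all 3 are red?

P(all 3 red) = C(6,3)/C(12,3) = 1/11; P(at least one red) = 1 − C(6,3)/C(12,3) = 10/11.
Since 'all 3 red' ⊆ 'at least one red', P(all 3 | at least one) = 1/11 / 10/11 = 1/10 ≈ 0.1000.

1/10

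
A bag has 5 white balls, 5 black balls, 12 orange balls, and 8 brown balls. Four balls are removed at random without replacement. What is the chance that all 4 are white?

Unordered draws without replacement: count favorable combinations over C(30,4).
Favorable = C(5,4) · C(5,0) · C(12,0) · C(8,0) = 5; total = C(30,4) = 27405.
P = 5/27405 = 1/5481 ≈ 0.0002.

1/5481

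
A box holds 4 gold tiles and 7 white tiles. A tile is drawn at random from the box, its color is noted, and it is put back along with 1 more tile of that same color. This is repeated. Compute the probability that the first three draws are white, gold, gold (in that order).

35/429

Track the composition after each reinforcement of +1.
P = (7/11) · (4/12) · (5/13) = 35/429 ≈ 0.0816.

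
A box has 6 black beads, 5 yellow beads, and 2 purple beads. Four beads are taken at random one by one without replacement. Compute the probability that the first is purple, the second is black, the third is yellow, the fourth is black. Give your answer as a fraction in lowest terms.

5/286

Multiply the conditional probability of each draw in order, without replacement, so each draw removes one from its color and from the total.
P = (2/13) · (6/12) · (5/11) · (5/10) = 5/286 ≈ 0.0175.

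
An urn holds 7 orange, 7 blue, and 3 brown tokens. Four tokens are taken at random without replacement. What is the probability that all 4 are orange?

1/68

Unordered draws without replacement: count favorable combinations over C(17,4).
Favorable = C(7,4) · C(7,0) · C(3,0) = 35; total = C(17,4) = 2380.
P = 35/2380 = 1/68 ≈ 0.0147.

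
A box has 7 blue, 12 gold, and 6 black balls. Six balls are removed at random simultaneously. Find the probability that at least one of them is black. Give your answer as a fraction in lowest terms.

5356/6325

Use the complement: P(at least one black) = 1 − P(no black).
P(none) = C(19,6)/C(25,6) = 27132/177100.
So P = 1 − 27132/177100 = 5356/6325 ≈ 0.8468.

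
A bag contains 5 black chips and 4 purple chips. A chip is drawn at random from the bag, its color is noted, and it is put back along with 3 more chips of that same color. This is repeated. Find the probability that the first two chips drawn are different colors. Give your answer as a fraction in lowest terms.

Either purple then black, or black then purple; after the first draw the total is 12.
P = (4/9)·(5/12) + (5/9)·(4/12) = 10/27 ≈ 0.3704.

10/27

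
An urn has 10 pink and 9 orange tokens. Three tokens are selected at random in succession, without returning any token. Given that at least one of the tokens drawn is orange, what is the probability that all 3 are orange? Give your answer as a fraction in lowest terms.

P(all 3 orange) = C(9,3)/C(19,3) = 28/323; P(at least one orange) = 1 − C(10,3)/C(19,3) = 283/323.
Since 'all 3 orange' ⊆ 'at least one orange', P(all 3 | at least one) = 28/323 / 283/323 = 28/283 ≈ 0.0989.

28/283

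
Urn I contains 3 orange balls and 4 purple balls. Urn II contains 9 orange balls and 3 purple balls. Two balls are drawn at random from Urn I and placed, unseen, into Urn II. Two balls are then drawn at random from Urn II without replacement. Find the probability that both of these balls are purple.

Condition on how many of the transferred balls are purple (from Urn I: 4 purple of 7; then Urn II has 14 total).
  0 purple: C(4,0)C(3,2)/C(7,2) = 1/7; then P = C(3,2)/C(14,2) = 3/91
  1 purple: C(4,1)C(3,1)/C(7,2) = 4/7; then P = C(4,2)/C(14,2) = 6/91
  2 purple: C(4,2)C(3,0)/C(7,2) = 2/7; then P = C(5,2)/C(14,2) = 10/91
P(both purple) = 47/637 ≈ 0.0738.

47/637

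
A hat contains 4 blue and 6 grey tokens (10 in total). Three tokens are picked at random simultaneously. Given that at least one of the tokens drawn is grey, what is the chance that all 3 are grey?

5/29

P(all 3 grey) = C(6,3)/C(10,3) = 1/6; P(at least one grey) = 1 − C(4,3)/C(10,3) = 29/30.
Since 'all 3 grey' ⊆ 'at least one grey', P(all 3 | at least one) = 1/6 / 29/30 = 5/29 ≈ 0.1724.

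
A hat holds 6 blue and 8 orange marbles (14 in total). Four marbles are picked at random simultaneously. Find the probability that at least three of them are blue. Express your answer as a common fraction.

25/143

Sum the hypergeometric tail for j = 3,…,4 blue marbles.
Favorable = C(6,3)·C(8,1) + C(6,4)·C(8,0) = 175; total = C(14,4) = 1001.
P = 175/1001 = 25/143 ≈ 0.1748.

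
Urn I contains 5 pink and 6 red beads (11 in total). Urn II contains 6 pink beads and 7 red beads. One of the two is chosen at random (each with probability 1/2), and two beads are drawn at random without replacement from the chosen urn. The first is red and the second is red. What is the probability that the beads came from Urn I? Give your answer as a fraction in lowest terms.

P(E | Urn I) = 3/11; P(E | Urn II) = 7/26.
P(E) = 1/2·3/11 + 1/2·7/26 = 155/572.
By Bayes' rule, P(Urn I | E) = 3/22 / 155/572 = 78/155 ≈ 0.5032.

78/155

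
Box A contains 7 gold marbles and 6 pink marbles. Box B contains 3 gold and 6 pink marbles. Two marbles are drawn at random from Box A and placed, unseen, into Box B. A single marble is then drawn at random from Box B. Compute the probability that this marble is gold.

Condition on how many of the transferred marbles are gold (from Box A: 7 gold of 13; then Box B has 11 total).
  0 gold: C(7,0)C(6,2)/C(13,2) = 5/26; then P = 3/11
  1 gold: C(7,1)C(6,1)/C(13,2) = 7/13; then P = 4/11
  2 gold: C(7,2)C(6,0)/C(13,2) = 7/26; then P = 5/11
P(gold from Box B) = 53/143 ≈ 0.3706.

53/143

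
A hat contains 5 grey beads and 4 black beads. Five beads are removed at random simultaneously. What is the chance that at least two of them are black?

5/6

Sum the hypergeometric tail for j = 2,…,4 black beads.
Favorable = C(4,2)·C(5,3) + C(4,3)·C(5,2) + C(4,4)·C(5,1) = 105; total = C(9,5) = 126.
P = 105/126 = 5/6 ≈ 0.8333.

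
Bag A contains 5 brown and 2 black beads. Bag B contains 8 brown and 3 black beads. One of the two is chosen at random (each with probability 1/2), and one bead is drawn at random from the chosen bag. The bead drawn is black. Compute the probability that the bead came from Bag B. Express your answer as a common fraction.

21/43

P(black | Bag A) = 2/7; P(black | Bag B) = 3/11.
P(black) = 1/2·2/7 + 1/2·3/11 = 43/154.
By Bayes' rule, P(Bag B | black) = 3/22 / 43/154 = 21/43 ≈ 0.4884.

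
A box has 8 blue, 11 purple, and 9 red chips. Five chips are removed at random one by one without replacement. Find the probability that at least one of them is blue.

Use the complement: P(at least one blue) = 1 − P(no blue).
P(none) = C(20,5)/C(28,5) = 15504/98280.
So P = 1 − 15504/98280 = 3449/4095 ≈ 0.8422.

3449/4095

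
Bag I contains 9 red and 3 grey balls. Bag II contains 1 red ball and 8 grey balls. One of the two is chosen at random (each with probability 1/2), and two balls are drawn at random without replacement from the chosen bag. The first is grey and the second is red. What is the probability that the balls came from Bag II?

P(E | Bag I) = 9/44; P(E | Bag II) = 1/9.
P(E) = 1/2·9/44 + 1/2·1/9 = 125/792.
By Bayes' rule, P(Bag II | E) = 1/18 / 125/792 = 44/125 ≈ 0.3520.

44/125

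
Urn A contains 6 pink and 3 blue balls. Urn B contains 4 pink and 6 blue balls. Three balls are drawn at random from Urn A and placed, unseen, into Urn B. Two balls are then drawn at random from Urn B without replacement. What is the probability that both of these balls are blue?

85/312

Condition on how many of the transferred balls are blue (from Urn A: 3 blue of 9; then Urn B has 13 total).
  0 blue: C(3,0)C(6,3)/C(9,3) = 5/21; then P = C(6,2)/C(13,2) = 5/26
  1 blue: C(3,1)C(6,2)/C(9,3) = 15/28; then P = C(7,2)/C(13,2) = 7/26
  2 blue: C(3,2)C(6,1)/C(9,3) = 3/14; then P = C(8,2)/C(13,2) = 14/39
  3 blue: C(3,3)C(6,0)/C(9,3) = 1/84; then P = C(9,2)/C(13,2) = 6/13
P(both blue) = 85/312 ≈ 0.2724.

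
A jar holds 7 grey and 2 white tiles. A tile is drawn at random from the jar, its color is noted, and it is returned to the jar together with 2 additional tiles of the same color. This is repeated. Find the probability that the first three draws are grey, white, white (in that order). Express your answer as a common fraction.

56/1287

Track the composition after each reinforcement of +2.
P = (7/9) · (2/11) · (4/13) = 56/1287 ≈ 0.0435.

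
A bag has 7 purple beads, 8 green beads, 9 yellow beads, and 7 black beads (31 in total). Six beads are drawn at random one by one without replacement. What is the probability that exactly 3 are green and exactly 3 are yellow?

224/35061

Unordered draws without replacement: count favorable combinations over C(31,6).
Favorable = C(7,0) · C(8,3) · C(9,3) · C(7,0) = 4704; total = C(31,6) = 736281.
P = 4704/736281 = 224/35061 ≈ 0.0064.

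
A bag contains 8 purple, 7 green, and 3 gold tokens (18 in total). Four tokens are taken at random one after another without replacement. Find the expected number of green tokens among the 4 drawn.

By linearity of expectation, E[X] = Σ P(draw i is green); by symmetry each draw (even without replacement) has P(green) = 7/18.
E[X] = 4 · 7/18 = 14/9 ≈ 1.5556.

14/9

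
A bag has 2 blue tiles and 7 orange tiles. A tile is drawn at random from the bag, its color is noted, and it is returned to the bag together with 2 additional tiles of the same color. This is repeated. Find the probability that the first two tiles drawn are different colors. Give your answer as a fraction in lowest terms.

Either orange then blue, or blue then orange; after the first draw the total is 11.
P = (7/9)·(2/11) + (2/9)·(7/11) = 28/99 ≈ 0.2828.

28/99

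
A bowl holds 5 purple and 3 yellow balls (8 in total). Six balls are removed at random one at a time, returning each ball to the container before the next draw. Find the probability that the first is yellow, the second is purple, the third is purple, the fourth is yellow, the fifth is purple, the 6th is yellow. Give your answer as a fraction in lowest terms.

Multiply the conditional probability of each draw in order, with replacement (the composition resets each draw).
P = (3/8) · (5/8) · (5/8) · (3/8) · (5/8) · (3/8) = 3375/262144 ≈ 0.0129.

3375/262144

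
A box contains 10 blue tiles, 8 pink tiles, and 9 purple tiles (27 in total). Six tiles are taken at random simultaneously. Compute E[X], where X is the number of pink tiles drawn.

16/9

By linearity of expectation, E[X] = Σ P(draw i is pink); by symmetry each draw (even without replacement) has P(pink) = 8/27.
E[X] = 6 · 8/27 = 16/9 ≈ 1.7778.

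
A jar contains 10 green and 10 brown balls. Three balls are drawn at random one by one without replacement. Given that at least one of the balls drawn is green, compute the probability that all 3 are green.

2/17

P(all 3 green) = C(10,3)/C(20,3) = 2/19; P(at least one green) = 1 − C(10,3)/C(20,3) = 17/19.
Since 'all 3 green' ⊆ 'at least one green', P(all 3 | at least one) = 2/19 / 17/19 = 2/17 ≈ 0.1176.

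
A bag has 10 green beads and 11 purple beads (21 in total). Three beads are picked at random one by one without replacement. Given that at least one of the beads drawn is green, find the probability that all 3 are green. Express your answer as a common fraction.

P(all 3 green) = C(10,3)/C(21,3) = 12/133; P(at least one green) = 1 − C(11,3)/C(21,3) = 233/266.
Since 'all 3 green' ⊆ 'at least one green', P(all 3 | at least one) = 12/133 / 233/266 = 24/233 ≈ 0.1030.

24/233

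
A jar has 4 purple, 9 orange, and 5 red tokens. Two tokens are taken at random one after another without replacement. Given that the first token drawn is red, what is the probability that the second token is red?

4/17

After removing 1 red, the jar has 4 red out of 17 remaining.
P(second is red | given) = 4/17 ≈ 0.2353.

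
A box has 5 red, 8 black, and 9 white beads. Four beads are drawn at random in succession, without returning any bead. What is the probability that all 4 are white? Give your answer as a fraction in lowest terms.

18/1045

Multiply the conditional probability of each draw in order, without replacement, so each draw removes one from its color and from the total.
P = (9/22) · (8/21) · (7/20) · (6/19) = 18/1045 ≈ 0.0172.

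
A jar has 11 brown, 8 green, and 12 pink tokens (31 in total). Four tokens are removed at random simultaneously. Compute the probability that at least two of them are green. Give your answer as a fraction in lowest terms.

1206/4495

Sum the hypergeometric tail for j = 2,…,4 green tokens.
Favorable = C(8,2)·C(23,2) + C(8,3)·C(23,1) + C(8,4)·C(23,0) = 8442; total = C(31,4) = 31465.
P = 8442/31465 = 1206/4495 ≈ 0.2683.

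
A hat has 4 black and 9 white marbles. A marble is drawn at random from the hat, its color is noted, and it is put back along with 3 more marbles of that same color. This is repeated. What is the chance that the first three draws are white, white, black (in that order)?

Track the composition after each reinforcement of +3.
P = (9/13) · (12/16) · (4/19) = 27/247 ≈ 0.1093.

27/247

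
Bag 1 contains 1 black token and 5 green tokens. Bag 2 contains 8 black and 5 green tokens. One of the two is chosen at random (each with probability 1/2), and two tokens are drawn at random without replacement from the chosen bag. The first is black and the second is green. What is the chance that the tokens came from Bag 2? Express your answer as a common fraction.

20/33

P(E | Bag 1) = 1/6; P(E | Bag 2) = 10/39.
P(E) = 1/2·1/6 + 1/2·10/39 = 11/52.
By Bayes' rule, P(Bag 2 | E) = 5/39 / 11/52 = 20/33 ≈ 0.6061.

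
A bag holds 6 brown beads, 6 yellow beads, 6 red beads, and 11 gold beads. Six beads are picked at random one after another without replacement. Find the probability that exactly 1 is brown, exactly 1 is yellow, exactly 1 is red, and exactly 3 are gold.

198/2639

Unordered draws without replacement: count favorable combinations over C(29,6).
Favorable = C(6,1) · C(6,1) · C(6,1) · C(11,3) = 35640; total = C(29,6) = 475020.
P = 35640/475020 = 198/2639 ≈ 0.0750.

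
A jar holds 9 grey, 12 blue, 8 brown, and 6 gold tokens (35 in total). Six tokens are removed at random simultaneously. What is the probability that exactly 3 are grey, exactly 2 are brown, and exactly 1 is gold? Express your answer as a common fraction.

252/28985

Unordered draws without replacement: count favorable combinations over C(35,6).
Favorable = C(9,3) · C(12,0) · C(8,2) · C(6,1) = 14112; total = C(35,6) = 1623160.
P = 14112/1623160 = 252/28985 ≈ 0.0087.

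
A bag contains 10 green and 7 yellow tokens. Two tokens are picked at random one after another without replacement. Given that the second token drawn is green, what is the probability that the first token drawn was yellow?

7/16

P(first=yellow and the second token drawn is green) = (7/17)·(10/16) = 35/136.
P(the second token drawn is green) = Σ over first color = 45/136 + 35/136 = 10/17.
By Bayes, P(first=yellow | the second token drawn is green) = 35/136 / 10/17 = 7/16 ≈ 0.4375.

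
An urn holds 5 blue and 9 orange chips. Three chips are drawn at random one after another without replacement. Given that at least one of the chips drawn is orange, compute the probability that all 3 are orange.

P(all 3 orange) = C(9,3)/C(14,3) = 3/13; P(at least one orange) = 1 − C(5,3)/C(14,3) = 177/182.
Since 'all 3 orange' ⊆ 'at least one orange', P(all 3 | at least one) = 3/13 / 177/182 = 14/59 ≈ 0.2373.

14/59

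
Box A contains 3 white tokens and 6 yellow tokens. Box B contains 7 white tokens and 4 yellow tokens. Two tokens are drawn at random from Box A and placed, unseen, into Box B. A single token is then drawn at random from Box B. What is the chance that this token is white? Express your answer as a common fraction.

23/39

Condition on how many of the transferred tokens are white (from Box A: 3 white of 9; then Box B has 13 total).
  0 white: C(3,0)C(6,2)/C(9,2) = 5/12; then P = 7/13
  1 white: C(3,1)C(6,1)/C(9,2) = 1/2; then P = 8/13
  2 white: C(3,2)C(6,0)/C(9,2) = 1/12; then P = 9/13
P(white from Box B) = 23/39 ≈ 0.5897.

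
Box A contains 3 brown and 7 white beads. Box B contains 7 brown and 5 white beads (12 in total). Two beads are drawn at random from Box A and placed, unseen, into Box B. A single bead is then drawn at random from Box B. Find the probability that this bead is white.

Condition on how many of the transferred beads are white (from Box A: 7 white of 10; then Box B has 14 total).
  0 white: C(7,0)C(3,2)/C(10,2) = 1/15; then P = 5/14
  1 white: C(7,1)C(3,1)/C(10,2) = 7/15; then P = 6/14
  2 white: C(7,2)C(3,0)/C(10,2) = 7/15; then P = 7/14
P(white from Box B) = 16/35 ≈ 0.4571.

16/35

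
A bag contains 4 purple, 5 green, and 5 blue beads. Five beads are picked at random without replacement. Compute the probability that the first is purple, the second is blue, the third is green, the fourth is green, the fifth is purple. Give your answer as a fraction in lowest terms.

Multiply the conditional probability of each draw in order, without replacement, so each draw removes one from its color and from the total.
P = (4/14) · (5/13) · (5/12) · (4/11) · (3/10) = 5/1001 ≈ 0.0050.

5/1001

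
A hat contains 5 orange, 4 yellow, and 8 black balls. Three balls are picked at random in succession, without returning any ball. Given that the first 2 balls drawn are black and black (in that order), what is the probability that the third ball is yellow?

After removing 2 black, the hat has 4 yellow out of 15 remaining.
P(third is yellow | given) = 4/15 ≈ 0.2667.

4/15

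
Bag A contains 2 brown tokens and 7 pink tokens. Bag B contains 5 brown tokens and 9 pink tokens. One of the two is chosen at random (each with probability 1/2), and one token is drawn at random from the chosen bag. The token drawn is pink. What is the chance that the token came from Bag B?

81/179

P(pink | Bag A) = 7/9; P(pink | Bag B) = 9/14.
P(pink) = 1/2·7/9 + 1/2·9/14 = 179/252.
By Bayes' rule, P(Bag B | pink) = 9/28 / 179/252 = 81/179 ≈ 0.4525.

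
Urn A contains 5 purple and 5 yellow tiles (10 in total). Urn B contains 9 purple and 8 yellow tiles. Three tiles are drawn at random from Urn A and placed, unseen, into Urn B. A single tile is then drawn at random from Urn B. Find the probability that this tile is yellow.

Condition on how many of the transferred tiles are yellow (from Urn A: 5 yellow of 10; then Urn B has 20 total).
  0 yellow: C(5,0)C(5,3)/C(10,3) = 1/12; then P = 8/20
  1 yellow: C(5,1)C(5,2)/C(10,3) = 5/12; then P = 9/20
  2 yellow: C(5,2)C(5,1)/C(10,3) = 5/12; then P = 10/20
  3 yellow: C(5,3)C(5,0)/C(10,3) = 1/12; then P = 11/20
P(yellow from Urn B) = 19/40 ≈ 0.4750.

19/40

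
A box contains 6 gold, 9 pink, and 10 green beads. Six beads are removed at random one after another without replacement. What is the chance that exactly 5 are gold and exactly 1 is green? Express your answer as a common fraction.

Unordered draws without replacement: count favorable combinations over C(25,6).
Favorable = C(6,5) · C(9,0) · C(10,1) = 60; total = C(25,6) = 177100.
P = 60/177100 = 3/8855 ≈ 0.0003.

3/8855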